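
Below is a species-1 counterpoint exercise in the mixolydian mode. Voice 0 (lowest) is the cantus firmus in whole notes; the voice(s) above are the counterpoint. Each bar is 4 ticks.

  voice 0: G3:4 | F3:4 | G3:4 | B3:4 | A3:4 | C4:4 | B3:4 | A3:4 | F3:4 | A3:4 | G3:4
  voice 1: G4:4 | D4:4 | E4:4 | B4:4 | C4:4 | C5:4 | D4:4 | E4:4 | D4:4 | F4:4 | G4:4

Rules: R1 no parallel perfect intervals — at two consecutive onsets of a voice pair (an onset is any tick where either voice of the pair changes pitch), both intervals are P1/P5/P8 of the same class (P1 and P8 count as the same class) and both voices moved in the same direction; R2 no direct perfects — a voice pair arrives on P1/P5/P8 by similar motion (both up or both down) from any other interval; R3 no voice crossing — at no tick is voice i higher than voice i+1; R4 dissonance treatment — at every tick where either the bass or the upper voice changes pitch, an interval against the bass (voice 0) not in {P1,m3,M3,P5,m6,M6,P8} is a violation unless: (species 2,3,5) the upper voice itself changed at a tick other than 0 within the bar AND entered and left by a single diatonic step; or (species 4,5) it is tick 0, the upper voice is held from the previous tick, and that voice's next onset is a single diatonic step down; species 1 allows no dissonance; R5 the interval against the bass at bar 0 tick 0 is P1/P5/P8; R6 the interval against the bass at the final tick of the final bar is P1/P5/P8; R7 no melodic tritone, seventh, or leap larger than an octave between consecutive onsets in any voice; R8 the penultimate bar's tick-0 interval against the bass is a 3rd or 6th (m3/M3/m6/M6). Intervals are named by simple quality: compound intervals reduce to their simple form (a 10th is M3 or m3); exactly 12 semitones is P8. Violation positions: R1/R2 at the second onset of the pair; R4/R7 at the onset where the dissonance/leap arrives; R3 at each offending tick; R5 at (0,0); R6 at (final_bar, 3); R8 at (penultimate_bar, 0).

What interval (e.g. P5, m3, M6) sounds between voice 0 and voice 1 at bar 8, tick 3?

voice 0=F3 voice 1=D4 -> M6

M6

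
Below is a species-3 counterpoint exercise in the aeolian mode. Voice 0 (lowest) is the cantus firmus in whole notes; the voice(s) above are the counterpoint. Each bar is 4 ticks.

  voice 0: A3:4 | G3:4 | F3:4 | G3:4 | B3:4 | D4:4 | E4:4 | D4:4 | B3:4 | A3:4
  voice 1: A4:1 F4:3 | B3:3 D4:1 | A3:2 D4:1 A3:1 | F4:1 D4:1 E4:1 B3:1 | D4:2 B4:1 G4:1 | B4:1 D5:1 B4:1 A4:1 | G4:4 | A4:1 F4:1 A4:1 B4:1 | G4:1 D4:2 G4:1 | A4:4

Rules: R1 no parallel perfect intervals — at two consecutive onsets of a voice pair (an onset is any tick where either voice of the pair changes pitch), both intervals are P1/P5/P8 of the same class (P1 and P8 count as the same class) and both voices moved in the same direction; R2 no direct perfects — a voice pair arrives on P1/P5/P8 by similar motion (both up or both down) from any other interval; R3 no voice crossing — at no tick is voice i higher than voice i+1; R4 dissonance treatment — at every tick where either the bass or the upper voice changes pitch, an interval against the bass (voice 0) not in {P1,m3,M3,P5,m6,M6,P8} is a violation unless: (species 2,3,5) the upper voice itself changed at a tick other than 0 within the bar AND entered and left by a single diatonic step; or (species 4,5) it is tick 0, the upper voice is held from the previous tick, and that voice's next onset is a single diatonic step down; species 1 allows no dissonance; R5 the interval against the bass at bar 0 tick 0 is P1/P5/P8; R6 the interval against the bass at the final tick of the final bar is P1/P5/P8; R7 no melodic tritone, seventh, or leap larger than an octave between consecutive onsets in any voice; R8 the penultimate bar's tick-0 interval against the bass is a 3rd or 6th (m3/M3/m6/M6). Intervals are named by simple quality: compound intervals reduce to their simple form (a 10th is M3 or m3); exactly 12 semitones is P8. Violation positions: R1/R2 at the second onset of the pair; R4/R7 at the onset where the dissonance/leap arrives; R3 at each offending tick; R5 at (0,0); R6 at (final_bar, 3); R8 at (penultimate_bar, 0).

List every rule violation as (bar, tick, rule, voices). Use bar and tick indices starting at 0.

bar 0: v0=A3 v1=A4 downbeat P8
bar 1: v0=G3 v1=B3 downbeat M3
bar 2: v0=F3 v1=A3 downbeat M3
bar 3: v0=G3 v1=F4 downbeat m7
bar 4: v0=B3 v1=D4 downbeat m3
bar 5: v0=D4 v1=B4 downbeat M6
bar 6: v0=E4 v1=G4 downbeat m3
bar 7: v0=D4 v1=A4 downbeat P5
bar 8: v0=B3 v1=G4 downbeat m6
bar 9: v0=A3 v1=A4 downbeat P8
  -> R7 @ bar 1 tick 0 v(1,): F4->B3 leap 6st
  -> R4 @ bar 3 tick 0 v(0, 1): G3/F4 m7 untreated

(1, 0, R7, (1,))
(3, 0, R4, (0, 1))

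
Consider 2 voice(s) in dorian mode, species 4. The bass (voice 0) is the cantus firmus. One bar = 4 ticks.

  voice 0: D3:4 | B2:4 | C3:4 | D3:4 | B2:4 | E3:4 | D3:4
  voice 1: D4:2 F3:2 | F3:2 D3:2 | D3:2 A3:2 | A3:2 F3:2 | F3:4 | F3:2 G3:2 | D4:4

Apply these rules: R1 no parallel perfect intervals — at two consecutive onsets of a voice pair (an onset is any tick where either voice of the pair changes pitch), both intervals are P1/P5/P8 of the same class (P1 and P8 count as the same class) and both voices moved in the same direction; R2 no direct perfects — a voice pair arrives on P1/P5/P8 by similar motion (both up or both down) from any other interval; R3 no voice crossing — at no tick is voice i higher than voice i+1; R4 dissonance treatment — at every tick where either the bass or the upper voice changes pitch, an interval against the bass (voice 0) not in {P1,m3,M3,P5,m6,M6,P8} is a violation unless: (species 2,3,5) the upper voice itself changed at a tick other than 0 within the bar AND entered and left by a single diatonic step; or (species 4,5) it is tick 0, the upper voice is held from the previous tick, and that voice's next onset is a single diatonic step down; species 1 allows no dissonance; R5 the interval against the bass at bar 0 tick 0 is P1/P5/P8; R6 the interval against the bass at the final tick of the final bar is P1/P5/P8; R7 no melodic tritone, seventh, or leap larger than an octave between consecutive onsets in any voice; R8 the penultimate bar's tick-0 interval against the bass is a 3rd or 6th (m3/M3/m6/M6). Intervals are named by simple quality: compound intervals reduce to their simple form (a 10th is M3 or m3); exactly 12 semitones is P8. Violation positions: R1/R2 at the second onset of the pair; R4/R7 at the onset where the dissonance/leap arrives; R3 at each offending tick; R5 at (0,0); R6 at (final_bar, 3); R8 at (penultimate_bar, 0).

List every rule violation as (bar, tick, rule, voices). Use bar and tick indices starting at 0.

bar 0: v0=D3 v1=D4 downbeat P8
bar 1: v0=B2 v1=F3 downbeat TT
bar 2: v0=C3 v1=D3 downbeat M2
bar 3: v0=D3 v1=A3 downbeat P5
bar 4: v0=B2 v1=F3 downbeat TT
bar 5: v0=E3 v1=F3 downbeat m2
bar 6: v0=D3 v1=D4 downbeat P8
  -> R4 @ bar 1 tick 0 v(0, 1): B2/F3 TT untreated
  -> R4 @ bar 2 tick 0 v(0, 1): C3/D3 M2 untreated
  -> R4 @ bar 4 tick 0 v(0, 1): B2/F3 TT untreated
  -> R4 @ bar 5 tick 0 v(0, 1): E3/F3 m2 untreated
  -> R8 @ bar 5 tick 0 v(0, 1): penult m2 not 3rd/6th

(1, 0, R4, (0, 1))
(2, 0, R4, (0, 1))
(4, 0, R4, (0, 1))
(5, 0, R4, (0, 1))
(5, 0, R8, (0, 1))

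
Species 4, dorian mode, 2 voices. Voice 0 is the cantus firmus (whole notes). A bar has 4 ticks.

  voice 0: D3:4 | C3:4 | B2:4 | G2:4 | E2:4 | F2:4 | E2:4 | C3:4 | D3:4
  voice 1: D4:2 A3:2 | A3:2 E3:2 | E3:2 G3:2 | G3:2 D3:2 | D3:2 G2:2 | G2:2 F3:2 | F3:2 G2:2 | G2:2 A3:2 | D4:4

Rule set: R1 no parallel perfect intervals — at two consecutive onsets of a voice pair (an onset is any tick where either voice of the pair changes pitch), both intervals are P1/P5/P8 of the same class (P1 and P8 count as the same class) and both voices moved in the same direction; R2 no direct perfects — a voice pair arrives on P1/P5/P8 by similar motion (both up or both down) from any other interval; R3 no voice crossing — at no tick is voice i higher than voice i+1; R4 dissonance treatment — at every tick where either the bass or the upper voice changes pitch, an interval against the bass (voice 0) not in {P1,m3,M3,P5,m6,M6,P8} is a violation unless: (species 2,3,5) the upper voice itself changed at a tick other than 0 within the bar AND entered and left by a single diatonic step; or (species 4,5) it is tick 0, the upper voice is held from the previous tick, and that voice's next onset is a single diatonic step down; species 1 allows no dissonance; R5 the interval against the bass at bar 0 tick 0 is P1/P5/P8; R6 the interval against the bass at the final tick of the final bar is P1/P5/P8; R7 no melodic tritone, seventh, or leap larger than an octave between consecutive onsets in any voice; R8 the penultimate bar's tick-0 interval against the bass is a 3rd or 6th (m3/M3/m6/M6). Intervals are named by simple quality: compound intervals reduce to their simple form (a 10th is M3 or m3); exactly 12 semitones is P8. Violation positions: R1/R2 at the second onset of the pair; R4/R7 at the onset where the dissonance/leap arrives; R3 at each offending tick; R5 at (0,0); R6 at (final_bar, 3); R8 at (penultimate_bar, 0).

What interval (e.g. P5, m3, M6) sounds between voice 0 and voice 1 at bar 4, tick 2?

voice 0=E2 voice 1=G2 -> m3

m3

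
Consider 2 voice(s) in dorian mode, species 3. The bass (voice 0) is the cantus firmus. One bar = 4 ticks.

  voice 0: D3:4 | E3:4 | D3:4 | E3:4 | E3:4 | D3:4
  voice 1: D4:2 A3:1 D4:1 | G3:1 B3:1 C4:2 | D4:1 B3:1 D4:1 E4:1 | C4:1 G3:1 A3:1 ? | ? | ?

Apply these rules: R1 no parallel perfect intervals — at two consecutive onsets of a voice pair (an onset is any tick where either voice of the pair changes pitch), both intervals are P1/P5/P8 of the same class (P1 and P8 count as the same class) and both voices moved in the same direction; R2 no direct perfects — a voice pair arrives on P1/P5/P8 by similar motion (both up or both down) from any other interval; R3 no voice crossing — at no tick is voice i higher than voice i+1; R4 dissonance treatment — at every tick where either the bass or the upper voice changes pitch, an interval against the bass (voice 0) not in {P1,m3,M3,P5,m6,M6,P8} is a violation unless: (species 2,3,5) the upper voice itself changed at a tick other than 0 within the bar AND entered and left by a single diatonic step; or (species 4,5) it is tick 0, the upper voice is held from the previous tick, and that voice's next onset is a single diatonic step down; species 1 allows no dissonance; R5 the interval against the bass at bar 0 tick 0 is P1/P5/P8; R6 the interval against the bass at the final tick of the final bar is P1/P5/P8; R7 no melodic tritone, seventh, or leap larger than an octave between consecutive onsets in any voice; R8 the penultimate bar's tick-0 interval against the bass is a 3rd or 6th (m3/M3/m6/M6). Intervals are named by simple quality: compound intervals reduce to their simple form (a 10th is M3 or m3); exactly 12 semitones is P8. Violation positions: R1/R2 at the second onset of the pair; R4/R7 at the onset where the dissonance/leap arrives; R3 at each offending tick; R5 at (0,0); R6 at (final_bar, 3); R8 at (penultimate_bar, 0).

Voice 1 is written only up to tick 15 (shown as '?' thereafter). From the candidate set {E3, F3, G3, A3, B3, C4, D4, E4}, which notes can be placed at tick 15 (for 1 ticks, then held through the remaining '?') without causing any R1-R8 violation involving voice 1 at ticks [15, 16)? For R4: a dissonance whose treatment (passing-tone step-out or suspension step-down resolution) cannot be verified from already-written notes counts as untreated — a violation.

E3: legal
F3: violates R4
G3: legal
A3: legal
B3: legal
C4: legal
D4: violates R4
E4: legal

{A3, B3, C4, E3, E4, G3}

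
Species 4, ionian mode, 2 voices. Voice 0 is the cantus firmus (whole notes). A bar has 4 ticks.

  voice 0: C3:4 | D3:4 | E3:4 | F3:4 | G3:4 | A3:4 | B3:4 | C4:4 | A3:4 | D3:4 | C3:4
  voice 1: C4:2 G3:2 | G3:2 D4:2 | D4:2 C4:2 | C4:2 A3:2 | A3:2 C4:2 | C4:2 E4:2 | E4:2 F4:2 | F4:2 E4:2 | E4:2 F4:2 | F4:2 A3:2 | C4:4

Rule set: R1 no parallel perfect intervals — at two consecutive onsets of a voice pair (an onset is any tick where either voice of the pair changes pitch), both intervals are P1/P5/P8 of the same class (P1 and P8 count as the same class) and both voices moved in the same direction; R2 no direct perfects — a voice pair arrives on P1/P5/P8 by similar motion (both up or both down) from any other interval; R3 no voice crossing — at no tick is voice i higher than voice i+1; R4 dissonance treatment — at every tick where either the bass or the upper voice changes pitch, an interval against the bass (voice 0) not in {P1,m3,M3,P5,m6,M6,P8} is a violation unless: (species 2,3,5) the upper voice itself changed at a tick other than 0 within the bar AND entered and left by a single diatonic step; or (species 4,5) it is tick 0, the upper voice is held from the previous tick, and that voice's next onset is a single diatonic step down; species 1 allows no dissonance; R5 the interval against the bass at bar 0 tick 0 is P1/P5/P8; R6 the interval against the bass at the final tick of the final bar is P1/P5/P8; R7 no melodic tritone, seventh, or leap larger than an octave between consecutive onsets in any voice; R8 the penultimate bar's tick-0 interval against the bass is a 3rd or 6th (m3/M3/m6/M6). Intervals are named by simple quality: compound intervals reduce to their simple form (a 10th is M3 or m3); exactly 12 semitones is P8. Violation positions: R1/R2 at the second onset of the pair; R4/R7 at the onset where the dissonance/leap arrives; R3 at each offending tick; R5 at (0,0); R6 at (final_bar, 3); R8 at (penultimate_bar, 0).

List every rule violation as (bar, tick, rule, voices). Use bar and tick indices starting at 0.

(1, 0, R4, (0, 1))
(4, 0, R4, (0, 1))
(4, 2, R4, (0, 1))
(6, 0, R4, (0, 1))
(6, 2, R4, (0, 1))

bar 0: v0=C3 v1=C4 downbeat P8
bar 1: v0=D3 v1=G3 downbeat P4
bar 2: v0=E3 v1=D4 downbeat m7
bar 3: v0=F3 v1=C4 downbeat P5
bar 4: v0=G3 v1=A3 downbeat M2
bar 5: v0=A3 v1=C4 downbeat m3
bar 6: v0=B3 v1=E4 downbeat P4
bar 7: v0=C4 v1=F4 downbeat P4
bar 8: v0=A3 v1=E4 downbeat P5
bar 9: v0=D3 v1=F4 downbeat m3
bar 10: v0=C3 v1=C4 downbeat P8
  -> R4 @ bar 1 tick 0 v(0, 1): D3/G3 P4 untreated
  -> R4 @ bar 4 tick 0 v(0, 1): G3/A3 M2 untreated
  -> R4 @ bar 4 tick 2 v(0, 1): G3/C4 P4 untreated
  -> R4 @ bar 6 tick 0 v(0, 1): B3/E4 P4 untreated
  -> R4 @ bar 6 tick 2 v(0, 1): B3/F4 TT untreated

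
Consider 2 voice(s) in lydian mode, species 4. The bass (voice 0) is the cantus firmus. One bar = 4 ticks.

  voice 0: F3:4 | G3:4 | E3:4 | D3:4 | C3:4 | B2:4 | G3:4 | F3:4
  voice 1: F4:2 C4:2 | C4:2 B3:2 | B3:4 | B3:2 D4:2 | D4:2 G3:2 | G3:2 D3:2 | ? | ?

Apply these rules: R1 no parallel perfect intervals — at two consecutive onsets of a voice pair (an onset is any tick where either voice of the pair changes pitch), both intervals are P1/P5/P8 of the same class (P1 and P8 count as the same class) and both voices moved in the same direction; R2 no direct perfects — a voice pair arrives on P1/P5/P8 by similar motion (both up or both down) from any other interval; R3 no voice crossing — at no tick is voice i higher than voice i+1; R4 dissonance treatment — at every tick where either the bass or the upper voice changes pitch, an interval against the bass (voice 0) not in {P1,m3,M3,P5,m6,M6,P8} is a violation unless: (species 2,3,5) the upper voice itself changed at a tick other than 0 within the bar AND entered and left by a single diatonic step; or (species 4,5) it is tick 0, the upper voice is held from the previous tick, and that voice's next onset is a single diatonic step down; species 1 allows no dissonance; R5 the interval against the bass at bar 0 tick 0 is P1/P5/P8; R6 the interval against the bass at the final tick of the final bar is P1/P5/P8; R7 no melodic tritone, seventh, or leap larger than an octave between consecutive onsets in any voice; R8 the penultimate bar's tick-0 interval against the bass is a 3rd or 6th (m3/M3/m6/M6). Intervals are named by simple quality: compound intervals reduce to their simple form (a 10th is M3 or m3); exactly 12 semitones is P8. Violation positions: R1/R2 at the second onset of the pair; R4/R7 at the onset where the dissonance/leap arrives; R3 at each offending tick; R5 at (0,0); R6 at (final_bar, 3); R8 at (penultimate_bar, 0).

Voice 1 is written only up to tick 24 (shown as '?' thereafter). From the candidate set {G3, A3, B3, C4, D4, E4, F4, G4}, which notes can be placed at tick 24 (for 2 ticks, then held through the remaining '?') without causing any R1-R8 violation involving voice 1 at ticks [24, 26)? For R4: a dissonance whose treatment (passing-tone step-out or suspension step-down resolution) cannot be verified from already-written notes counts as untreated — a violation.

G3: violates R2,R8
A3: violates R4,R8
B3: legal
C4: violates R4,R7,R8
D4: violates R2,R8
E4: violates R7
F4: violates R4,R7,R8
G4: violates R2,R7,R8

{B3}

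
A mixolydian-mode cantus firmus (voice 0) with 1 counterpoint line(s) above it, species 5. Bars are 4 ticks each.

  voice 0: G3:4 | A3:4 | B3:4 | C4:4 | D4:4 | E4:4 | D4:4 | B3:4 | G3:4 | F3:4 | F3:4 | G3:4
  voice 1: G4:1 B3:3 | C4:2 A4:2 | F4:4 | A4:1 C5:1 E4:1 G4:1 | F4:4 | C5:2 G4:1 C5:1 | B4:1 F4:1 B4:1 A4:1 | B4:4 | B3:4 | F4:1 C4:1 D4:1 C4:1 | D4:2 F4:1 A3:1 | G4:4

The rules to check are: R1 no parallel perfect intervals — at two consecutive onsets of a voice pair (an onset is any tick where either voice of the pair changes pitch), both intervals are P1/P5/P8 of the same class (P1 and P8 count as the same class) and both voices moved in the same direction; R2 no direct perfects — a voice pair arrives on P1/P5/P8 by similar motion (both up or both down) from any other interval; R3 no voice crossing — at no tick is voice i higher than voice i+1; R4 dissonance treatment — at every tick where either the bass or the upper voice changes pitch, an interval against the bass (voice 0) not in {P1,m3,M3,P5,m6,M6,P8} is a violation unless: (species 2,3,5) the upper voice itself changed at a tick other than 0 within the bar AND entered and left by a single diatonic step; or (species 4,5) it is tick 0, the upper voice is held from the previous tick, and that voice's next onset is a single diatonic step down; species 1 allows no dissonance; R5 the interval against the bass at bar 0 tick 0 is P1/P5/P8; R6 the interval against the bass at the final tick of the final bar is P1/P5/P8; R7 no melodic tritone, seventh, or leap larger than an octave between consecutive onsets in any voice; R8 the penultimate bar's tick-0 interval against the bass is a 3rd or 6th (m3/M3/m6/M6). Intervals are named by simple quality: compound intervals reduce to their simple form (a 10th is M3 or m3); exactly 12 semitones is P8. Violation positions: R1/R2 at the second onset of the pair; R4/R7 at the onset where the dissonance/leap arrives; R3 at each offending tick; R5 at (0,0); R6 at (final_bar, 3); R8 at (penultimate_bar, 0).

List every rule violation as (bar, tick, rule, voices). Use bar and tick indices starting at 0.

(2, 0, R4, (0, 1))
(6, 1, R7, (1,))
(6, 2, R7, (1,))
(9, 0, R7, (1,))
(11, 0, R2, (0, 1))
(11, 0, R7, (1,))

bar 0: v0=G3 v1=G4 downbeat P8
bar 1: v0=A3 v1=C4 downbeat m3
bar 2: v0=B3 v1=F4 downbeat TT
bar 3: v0=C4 v1=A4 downbeat M6
bar 4: v0=D4 v1=F4 downbeat m3
bar 5: v0=E4 v1=C5 downbeat m6
bar 6: v0=D4 v1=B4 downbeat M6
bar 7: v0=B3 v1=B4 downbeat P8
bar 8: v0=G3 v1=B3 downbeat M3
bar 9: v0=F3 v1=F4 downbeat P8
bar 10: v0=F3 v1=D4 downbeat M6
bar 11: v0=G3 v1=G4 downbeat P8
  -> R4 @ bar 2 tick 0 v(0, 1): B3/F4 TT untreated
  -> R7 @ bar 6 tick 1 v(1,): B4->F4 leap 6st
  -> R7 @ bar 6 tick 2 v(1,): F4->B4 leap 6st
  -> R7 @ bar 9 tick 0 v(1,): B3->F4 leap 6st
  -> R2 @ bar 11 tick 0 v(0, 1): F3/A3 M3 -> G3/G4 P8 similar
  -> R7 @ bar 11 tick 0 v(1,): A3->G4 leap 10st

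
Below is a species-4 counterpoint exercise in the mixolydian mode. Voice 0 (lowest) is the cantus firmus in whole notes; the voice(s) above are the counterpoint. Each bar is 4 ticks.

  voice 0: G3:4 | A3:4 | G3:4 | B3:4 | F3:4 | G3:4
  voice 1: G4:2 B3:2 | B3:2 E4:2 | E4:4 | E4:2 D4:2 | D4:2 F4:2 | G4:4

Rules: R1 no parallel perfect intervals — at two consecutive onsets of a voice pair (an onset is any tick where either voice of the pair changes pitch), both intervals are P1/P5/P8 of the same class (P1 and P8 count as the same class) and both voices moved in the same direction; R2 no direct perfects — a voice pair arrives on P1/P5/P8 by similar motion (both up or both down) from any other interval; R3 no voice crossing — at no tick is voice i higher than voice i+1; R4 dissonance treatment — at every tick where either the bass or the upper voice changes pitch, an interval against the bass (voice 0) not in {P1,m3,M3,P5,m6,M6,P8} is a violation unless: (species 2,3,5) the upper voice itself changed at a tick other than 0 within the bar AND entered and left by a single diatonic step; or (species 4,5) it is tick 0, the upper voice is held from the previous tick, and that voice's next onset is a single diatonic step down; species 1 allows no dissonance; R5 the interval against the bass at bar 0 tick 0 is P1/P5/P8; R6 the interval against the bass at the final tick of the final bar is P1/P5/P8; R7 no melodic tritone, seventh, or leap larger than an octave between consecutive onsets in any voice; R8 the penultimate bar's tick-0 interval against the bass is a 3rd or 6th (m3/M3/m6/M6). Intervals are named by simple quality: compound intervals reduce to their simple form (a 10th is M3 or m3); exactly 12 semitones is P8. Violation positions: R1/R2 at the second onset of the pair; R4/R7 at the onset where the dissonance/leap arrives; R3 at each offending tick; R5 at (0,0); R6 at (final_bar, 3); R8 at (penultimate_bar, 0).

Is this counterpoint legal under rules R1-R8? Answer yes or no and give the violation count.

bar 0: v0=G3 v1=G4 (P8)
bar 1: v0=A3 v1=B3 (M2)
bar 2: v0=G3 v1=E4 (M6)
bar 3: v0=B3 v1=E4 (P4)
bar 4: v0=F3 v1=D4 (M6)
bar 5: v0=G3 v1=G4 (P8)
  R4 @ bar1.0: A3/B3 M2 untreated
  R7 @ bar4.0: B3->F3 leap 6st
  R1 @ bar5.0: F3/F4 P8 -> G3/G4 P8 similar

No (3 violations)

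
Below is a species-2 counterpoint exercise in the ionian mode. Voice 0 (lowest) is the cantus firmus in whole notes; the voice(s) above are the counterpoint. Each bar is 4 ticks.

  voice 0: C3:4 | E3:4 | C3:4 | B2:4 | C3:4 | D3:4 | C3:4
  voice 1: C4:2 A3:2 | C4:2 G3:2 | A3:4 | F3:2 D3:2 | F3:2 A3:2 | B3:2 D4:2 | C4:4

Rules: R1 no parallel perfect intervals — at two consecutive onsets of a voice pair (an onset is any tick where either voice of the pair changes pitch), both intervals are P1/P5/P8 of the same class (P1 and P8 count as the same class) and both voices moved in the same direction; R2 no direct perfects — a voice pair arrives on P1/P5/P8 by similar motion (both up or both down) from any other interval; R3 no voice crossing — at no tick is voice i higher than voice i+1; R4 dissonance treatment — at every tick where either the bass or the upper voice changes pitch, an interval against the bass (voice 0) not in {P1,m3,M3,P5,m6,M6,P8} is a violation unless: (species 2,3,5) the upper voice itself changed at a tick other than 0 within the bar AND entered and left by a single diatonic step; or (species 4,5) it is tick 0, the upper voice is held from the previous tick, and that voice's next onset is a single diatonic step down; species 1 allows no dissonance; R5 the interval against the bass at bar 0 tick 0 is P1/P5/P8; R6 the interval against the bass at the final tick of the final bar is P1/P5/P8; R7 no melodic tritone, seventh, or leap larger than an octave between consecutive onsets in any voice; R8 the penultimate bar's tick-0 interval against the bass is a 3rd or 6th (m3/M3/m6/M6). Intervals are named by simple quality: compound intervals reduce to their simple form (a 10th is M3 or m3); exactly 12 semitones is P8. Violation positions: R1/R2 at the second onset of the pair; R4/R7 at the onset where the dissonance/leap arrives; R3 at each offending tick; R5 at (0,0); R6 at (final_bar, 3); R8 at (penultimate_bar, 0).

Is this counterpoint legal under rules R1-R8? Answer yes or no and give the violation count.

No (3 violations)

bar 0: v0=C3 v1=C4 (P8)
bar 1: v0=E3 v1=C4 (m6)
bar 2: v0=C3 v1=A3 (M6)
bar 3: v0=B2 v1=F3 (TT)
bar 4: v0=C3 v1=F3 (P4)
bar 5: v0=D3 v1=B3 (M6)
bar 6: v0=C3 v1=C4 (P8)
  R4 @ bar3.0: B2/F3 TT untreated
  R4 @ bar4.0: C3/F3 P4 untreated
  R1 @ bar6.0: D3/D4 P8 -> C3/C4 P8 similar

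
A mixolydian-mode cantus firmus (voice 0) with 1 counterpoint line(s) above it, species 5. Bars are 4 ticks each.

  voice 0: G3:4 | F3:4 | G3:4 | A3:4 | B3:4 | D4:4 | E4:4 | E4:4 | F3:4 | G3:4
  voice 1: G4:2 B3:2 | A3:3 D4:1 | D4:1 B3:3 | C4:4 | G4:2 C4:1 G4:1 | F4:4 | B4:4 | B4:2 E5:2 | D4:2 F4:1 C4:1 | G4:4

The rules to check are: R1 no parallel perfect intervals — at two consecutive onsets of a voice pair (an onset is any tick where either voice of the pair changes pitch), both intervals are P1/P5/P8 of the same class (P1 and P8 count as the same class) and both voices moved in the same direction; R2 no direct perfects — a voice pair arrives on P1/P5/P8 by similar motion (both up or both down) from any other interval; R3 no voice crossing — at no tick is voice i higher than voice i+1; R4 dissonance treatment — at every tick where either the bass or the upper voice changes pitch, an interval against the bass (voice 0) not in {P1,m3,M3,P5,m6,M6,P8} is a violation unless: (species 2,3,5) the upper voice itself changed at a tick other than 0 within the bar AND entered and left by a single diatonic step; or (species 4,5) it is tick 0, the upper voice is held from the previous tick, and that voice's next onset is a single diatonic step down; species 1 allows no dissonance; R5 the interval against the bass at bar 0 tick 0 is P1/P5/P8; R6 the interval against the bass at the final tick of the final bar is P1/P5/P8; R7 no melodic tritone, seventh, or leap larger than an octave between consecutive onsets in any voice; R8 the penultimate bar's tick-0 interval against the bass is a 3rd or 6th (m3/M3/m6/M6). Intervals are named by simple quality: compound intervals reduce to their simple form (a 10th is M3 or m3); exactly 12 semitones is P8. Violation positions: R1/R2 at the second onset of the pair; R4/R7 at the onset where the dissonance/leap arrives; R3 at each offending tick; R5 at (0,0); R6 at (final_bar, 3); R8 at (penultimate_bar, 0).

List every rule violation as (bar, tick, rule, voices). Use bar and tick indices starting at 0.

(4, 2, R4, (0, 1))
(6, 0, R2, (0, 1))
(6, 0, R7, (1,))
(8, 0, R7, (0,))
(8, 0, R7, (1,))
(9, 0, R2, (0, 1))

bar 0: v0=G3 v1=G4 downbeat P8
bar 1: v0=F3 v1=A3 downbeat M3
bar 2: v0=G3 v1=D4 downbeat P5
bar 3: v0=A3 v1=C4 downbeat m3
bar 4: v0=B3 v1=G4 downbeat m6
bar 5: v0=D4 v1=F4 downbeat m3
bar 6: v0=E4 v1=B4 downbeat P5
bar 7: v0=E4 v1=B4 downbeat P5
bar 8: v0=F3 v1=D4 downbeat M6
bar 9: v0=G3 v1=G4 downbeat P8
  -> R4 @ bar 4 tick 2 v(0, 1): B3/C4 m2 untreated
  -> R2 @ bar 6 tick 0 v(0, 1): D4/F4 m3 -> E4/B4 P5 similar
  -> R7 @ bar 6 tick 0 v(1,): F4->B4 leap 6st
  -> R7 @ bar 8 tick 0 v(0,): E4->F3 leap 11st
  -> R7 @ bar 8 tick 0 v(1,): E5->D4 leap 14st
  -> R2 @ bar 9 tick 0 v(0, 1): F3/C4 P5 -> G3/G4 P8 similar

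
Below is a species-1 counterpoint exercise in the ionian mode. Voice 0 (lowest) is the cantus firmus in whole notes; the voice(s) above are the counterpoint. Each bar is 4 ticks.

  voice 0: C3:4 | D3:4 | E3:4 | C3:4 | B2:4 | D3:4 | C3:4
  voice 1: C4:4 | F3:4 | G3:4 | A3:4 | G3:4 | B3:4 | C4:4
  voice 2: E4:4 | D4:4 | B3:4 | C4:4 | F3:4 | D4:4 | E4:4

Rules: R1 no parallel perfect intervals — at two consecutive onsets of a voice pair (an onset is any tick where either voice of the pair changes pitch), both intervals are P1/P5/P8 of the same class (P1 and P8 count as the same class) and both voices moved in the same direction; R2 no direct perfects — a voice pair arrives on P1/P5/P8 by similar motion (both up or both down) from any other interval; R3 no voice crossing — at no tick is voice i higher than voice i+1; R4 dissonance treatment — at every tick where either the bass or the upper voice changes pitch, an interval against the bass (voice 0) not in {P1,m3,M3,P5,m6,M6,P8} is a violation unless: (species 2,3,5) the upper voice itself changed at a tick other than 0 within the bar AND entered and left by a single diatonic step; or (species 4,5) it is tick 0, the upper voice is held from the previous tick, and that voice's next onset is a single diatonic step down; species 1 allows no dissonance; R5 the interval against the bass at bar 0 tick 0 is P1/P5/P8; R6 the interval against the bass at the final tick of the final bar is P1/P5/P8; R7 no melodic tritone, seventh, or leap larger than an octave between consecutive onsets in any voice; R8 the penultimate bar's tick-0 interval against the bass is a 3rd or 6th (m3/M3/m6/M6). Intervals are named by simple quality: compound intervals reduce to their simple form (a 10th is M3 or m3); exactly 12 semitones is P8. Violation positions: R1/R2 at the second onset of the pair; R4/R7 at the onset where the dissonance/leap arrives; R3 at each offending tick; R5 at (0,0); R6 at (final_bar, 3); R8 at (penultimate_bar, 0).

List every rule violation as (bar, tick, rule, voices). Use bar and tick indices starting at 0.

(0, 0, R5, (0, 2))
(4, 0, R3, (1, 2))
(4, 0, R4, (0, 2))
(4, 1, R3, (1, 2))
(4, 2, R3, (1, 2))
(4, 3, R3, (1, 2))
(5, 0, R2, (0, 2))
(5, 0, R8, (0, 2))
(6, 3, R6, (0, 2))

bar 0: v0=C3 v1=C4 v2=E4 downbeat M3
bar 1: v0=D3 v1=F3 v2=D4 downbeat P8
bar 2: v0=E3 v1=G3 v2=B3 downbeat P5
bar 3: v0=C3 v1=A3 v2=C4 downbeat P8
bar 4: v0=B2 v1=G3 v2=F3 downbeat TT
bar 5: v0=D3 v1=B3 v2=D4 downbeat P8
bar 6: v0=C3 v1=C4 v2=E4 downbeat M3
  -> R5 @ bar 0 tick 0 v(0, 2): opens on M3
  -> R3 @ bar 4 tick 0 v(1, 2): G3 above F3
  -> R4 @ bar 4 tick 0 v(0, 2): B2/F3 TT untreated
  -> R3 @ bar 4 tick 1 v(1, 2): G3 above F3
  -> R3 @ bar 4 tick 2 v(1, 2): G3 above F3
  -> R3 @ bar 4 tick 3 v(1, 2): G3 above F3
  -> R2 @ bar 5 tick 0 v(0, 2): B2/F3 TT -> D3/D4 P8 similar
  -> R8 @ bar 5 tick 0 v(0, 2): penult P8 not 3rd/6th
  -> R6 @ bar 6 tick 3 v(0, 2): closes on M3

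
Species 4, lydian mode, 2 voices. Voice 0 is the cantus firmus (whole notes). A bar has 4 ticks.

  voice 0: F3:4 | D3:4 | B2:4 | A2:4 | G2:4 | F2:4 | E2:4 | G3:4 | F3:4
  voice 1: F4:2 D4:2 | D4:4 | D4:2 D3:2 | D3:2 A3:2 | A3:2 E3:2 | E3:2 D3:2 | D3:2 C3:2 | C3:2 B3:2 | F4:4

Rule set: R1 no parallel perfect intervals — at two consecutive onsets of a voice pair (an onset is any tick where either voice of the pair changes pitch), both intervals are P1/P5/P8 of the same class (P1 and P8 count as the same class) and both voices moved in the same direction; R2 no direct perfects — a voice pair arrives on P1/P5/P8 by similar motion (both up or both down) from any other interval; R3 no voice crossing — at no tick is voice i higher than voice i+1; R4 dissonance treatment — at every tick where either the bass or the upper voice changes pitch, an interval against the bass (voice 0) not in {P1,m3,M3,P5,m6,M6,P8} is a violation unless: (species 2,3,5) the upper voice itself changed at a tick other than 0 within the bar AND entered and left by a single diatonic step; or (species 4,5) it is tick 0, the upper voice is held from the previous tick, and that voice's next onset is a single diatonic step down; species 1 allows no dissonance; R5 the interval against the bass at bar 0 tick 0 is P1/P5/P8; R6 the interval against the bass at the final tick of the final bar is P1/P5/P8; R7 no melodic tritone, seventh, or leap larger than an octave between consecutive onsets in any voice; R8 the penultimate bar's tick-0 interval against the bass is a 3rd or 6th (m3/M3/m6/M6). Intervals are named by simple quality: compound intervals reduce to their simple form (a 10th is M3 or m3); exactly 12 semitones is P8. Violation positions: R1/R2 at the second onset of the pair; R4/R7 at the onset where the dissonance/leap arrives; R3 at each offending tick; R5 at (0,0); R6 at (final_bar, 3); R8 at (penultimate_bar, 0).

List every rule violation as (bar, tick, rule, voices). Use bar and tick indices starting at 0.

(3, 0, R4, (0, 1))
(4, 0, R4, (0, 1))
(7, 0, R3, (0, 1))
(7, 0, R7, (0,))
(7, 0, R8, (0, 1))
(7, 1, R3, (0, 1))
(7, 2, R7, (1,))
(8, 0, R7, (1,))

bar 0: v0=F3 v1=F4 downbeat P8
bar 1: v0=D3 v1=D4 downbeat P8
bar 2: v0=B2 v1=D4 downbeat m3
bar 3: v0=A2 v1=D3 downbeat P4
bar 4: v0=G2 v1=A3 downbeat M2
bar 5: v0=F2 v1=E3 downbeat M7
bar 6: v0=E2 v1=D3 downbeat m7
bar 7: v0=G3 v1=C3 downbeat P5
bar 8: v0=F3 v1=F4 downbeat P8
  -> R4 @ bar 3 tick 0 v(0, 1): A2/D3 P4 untreated
  -> R4 @ bar 4 tick 0 v(0, 1): G2/A3 M2 untreated
  -> R3 @ bar 7 tick 0 v(0, 1): G3 above C3
  -> R7 @ bar 7 tick 0 v(0,): E2->G3 leap 15st
  -> R8 @ bar 7 tick 0 v(0, 1): penult P5 not 3rd/6th
  -> R3 @ bar 7 tick 1 v(0, 1): G3 above C3
  -> R7 @ bar 7 tick 2 v(1,): C3->B3 leap 11st
  -> R7 @ bar 8 tick 0 v(1,): B3->F4 leap 6st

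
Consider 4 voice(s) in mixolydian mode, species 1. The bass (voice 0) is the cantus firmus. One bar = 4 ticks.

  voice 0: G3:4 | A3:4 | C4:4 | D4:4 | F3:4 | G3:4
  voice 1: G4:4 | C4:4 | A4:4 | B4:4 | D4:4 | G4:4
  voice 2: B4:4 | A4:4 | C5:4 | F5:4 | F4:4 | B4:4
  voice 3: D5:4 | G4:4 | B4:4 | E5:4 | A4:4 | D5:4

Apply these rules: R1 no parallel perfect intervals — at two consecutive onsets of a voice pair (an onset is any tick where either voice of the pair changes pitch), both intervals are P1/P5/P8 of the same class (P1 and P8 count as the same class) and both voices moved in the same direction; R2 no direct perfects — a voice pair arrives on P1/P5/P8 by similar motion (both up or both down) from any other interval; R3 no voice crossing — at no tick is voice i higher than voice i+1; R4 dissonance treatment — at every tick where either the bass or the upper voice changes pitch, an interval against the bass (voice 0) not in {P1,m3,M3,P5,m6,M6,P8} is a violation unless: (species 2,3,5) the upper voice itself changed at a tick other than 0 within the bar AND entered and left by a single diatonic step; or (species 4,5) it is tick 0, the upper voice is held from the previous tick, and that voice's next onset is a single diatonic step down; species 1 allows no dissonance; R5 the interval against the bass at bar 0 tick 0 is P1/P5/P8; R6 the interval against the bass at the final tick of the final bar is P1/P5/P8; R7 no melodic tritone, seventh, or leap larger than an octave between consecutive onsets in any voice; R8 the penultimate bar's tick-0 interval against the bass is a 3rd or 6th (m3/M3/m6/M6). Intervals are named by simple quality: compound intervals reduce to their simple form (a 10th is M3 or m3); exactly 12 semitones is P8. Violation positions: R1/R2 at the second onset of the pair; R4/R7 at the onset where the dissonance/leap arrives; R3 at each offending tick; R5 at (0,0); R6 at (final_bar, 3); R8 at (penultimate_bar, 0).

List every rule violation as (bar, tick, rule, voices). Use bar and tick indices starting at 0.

bar 0: v0=G3 v1=G4 v2=B4 v3=D5 downbeat P5
bar 1: v0=A3 v1=C4 v2=A4 v3=G4 downbeat m7
bar 2: v0=C4 v1=A4 v2=C5 v3=B4 downbeat M7
bar 3: v0=D4 v1=B4 v2=F5 v3=E5 downbeat M2
bar 4: v0=F3 v1=D4 v2=F4 v3=A4 downbeat M3
bar 5: v0=G3 v1=G4 v2=B4 v3=D5 downbeat P5
  -> R5 @ bar 0 tick 0 v(0, 2): opens on M3
  -> R1 @ bar 1 tick 0 v(1, 3): G4/D5 P5 -> C4/G4 P5 similar
  -> R3 @ bar 1 tick 0 v(2, 3): A4 above G4
  -> R4 @ bar 1 tick 0 v(0, 3): A3/G4 m7 untreated
  -> R3 @ bar 1 tick 1 v(2, 3): A4 above G4
  -> R3 @ bar 1 tick 2 v(2, 3): A4 above G4
  -> R3 @ bar 1 tick 3 v(2, 3): A4 above G4
  -> R1 @ bar 2 tick 0 v(0, 2): A3/A4 P8 -> C4/C5 P8 similar
  -> R3 @ bar 2 tick 0 v(2, 3): C5 above B4
  -> R4 @ bar 2 tick 0 v(0, 3): C4/B4 M7 untreated
  -> R3 @ bar 2 tick 1 v(2, 3): C5 above B4
  -> R3 @ bar 2 tick 2 v(2, 3): C5 above B4
  -> R3 @ bar 2 tick 3 v(2, 3): C5 above B4
  -> R3 @ bar 3 tick 0 v(2, 3): F5 above E5
  -> R4 @ bar 3 tick 0 v(0, 3): D4/E5 M2 untreated
  -> R3 @ bar 3 tick 1 v(2, 3): F5 above E5
  -> R3 @ bar 3 tick 2 v(2, 3): F5 above E5
  -> R3 @ bar 3 tick 3 v(2, 3): F5 above E5
  -> R2 @ bar 4 tick 0 v(0, 2): D4/F5 m3 -> F3/F4 P8 similar
  -> R2 @ bar 4 tick 0 v(1, 3): B4/E5 P4 -> D4/A4 P5 similar
  -> R8 @ bar 4 tick 0 v(0, 2): penult P8 not 3rd/6th
  -> R1 @ bar 5 tick 0 v(1, 3): D4/A4 P5 -> G4/D5 P5 similar
  -> R2 @ bar 5 tick 0 v(0, 1): F3/D4 M6 -> G3/G4 P8 similar
  -> R2 @ bar 5 tick 0 v(0, 3): F3/A4 M3 -> G3/D5 P5 similar
  -> R7 @ bar 5 tick 0 v(2,): F4->B4 leap 6st
  -> R6 @ bar 5 tick 3 v(0, 2): closes on M3

(0, 0, R5, (0, 2))
(1, 0, R1, (1, 3))
(1, 0, R3, (2, 3))
(1, 0, R4, (0, 3))
(1, 1, R3, (2, 3))
(1, 2, R3, (2, 3))
(1, 3, R3, (2, 3))
(2, 0, R1, (0, 2))
(2, 0, R3, (2, 3))
(2, 0, R4, (0, 3))
(2, 1, R3, (2, 3))
(2, 2, R3, (2, 3))
(2, 3, R3, (2, 3))
(3, 0, R3, (2, 3))
(3, 0, R4, (0, 3))
(3, 1, R3, (2, 3))
(3, 2, R3, (2, 3))
(3, 3, R3, (2, 3))
(4, 0, R2, (0, 2))
(4, 0, R2, (1, 3))
(4, 0, R8, (0, 2))
(5, 0, R1, (1, 3))
(5, 0, R2, (0, 1))
(5, 0, R2, (0, 3))
(5, 0, R7, (2,))
(5, 3, R6, (0, 2))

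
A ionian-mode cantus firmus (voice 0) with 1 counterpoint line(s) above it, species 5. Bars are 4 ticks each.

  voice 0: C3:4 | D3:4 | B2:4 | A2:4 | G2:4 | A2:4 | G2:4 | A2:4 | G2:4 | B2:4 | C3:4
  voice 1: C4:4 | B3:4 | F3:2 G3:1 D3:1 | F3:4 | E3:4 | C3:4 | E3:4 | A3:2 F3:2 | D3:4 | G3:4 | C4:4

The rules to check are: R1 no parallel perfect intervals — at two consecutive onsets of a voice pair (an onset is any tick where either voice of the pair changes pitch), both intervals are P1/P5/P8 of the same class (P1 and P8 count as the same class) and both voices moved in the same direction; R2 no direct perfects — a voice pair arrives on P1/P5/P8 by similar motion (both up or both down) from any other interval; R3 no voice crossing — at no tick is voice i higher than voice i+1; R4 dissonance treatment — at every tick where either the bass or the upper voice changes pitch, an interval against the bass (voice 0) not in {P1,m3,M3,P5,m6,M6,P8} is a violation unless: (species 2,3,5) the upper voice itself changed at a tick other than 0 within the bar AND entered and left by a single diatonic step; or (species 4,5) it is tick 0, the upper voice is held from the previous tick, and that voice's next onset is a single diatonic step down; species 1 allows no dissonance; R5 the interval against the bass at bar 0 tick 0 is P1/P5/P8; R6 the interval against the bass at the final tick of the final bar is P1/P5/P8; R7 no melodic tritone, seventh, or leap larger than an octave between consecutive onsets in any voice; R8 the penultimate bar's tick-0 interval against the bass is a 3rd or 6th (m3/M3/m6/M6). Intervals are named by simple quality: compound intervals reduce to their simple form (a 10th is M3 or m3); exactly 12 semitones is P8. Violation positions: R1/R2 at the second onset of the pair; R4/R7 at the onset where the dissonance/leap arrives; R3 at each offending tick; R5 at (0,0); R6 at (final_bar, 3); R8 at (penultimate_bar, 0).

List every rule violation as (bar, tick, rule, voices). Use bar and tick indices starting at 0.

bar 0: v0=C3 v1=C4 downbeat P8
bar 1: v0=D3 v1=B3 downbeat M6
bar 2: v0=B2 v1=F3 downbeat TT
bar 3: v0=A2 v1=F3 downbeat m6
bar 4: v0=G2 v1=E3 downbeat M6
bar 5: v0=A2 v1=C3 downbeat m3
bar 6: v0=G2 v1=E3 downbeat M6
bar 7: v0=A2 v1=A3 downbeat P8
bar 8: v0=G2 v1=D3 downbeat P5
bar 9: v0=B2 v1=G3 downbeat m6
bar 10: v0=C3 v1=C4 downbeat P8
  -> R4 @ bar 2 tick 0 v(0, 1): B2/F3 TT untreated
  -> R7 @ bar 2 tick 0 v(1,): B3->F3 leap 6st
  -> R2 @ bar 7 tick 0 v(0, 1): G2/E3 M6 -> A2/A3 P8 similar
  -> R2 @ bar 8 tick 0 v(0, 1): A2/F3 m6 -> G2/D3 P5 similar
  -> R2 @ bar 10 tick 0 v(0, 1): B2/G3 m6 -> C3/C4 P8 similar

(2, 0, R4, (0, 1))
(2, 0, R7, (1,))
(7, 0, R2, (0, 1))
(8, 0, R2, (0, 1))
(10, 0, R2, (0, 1))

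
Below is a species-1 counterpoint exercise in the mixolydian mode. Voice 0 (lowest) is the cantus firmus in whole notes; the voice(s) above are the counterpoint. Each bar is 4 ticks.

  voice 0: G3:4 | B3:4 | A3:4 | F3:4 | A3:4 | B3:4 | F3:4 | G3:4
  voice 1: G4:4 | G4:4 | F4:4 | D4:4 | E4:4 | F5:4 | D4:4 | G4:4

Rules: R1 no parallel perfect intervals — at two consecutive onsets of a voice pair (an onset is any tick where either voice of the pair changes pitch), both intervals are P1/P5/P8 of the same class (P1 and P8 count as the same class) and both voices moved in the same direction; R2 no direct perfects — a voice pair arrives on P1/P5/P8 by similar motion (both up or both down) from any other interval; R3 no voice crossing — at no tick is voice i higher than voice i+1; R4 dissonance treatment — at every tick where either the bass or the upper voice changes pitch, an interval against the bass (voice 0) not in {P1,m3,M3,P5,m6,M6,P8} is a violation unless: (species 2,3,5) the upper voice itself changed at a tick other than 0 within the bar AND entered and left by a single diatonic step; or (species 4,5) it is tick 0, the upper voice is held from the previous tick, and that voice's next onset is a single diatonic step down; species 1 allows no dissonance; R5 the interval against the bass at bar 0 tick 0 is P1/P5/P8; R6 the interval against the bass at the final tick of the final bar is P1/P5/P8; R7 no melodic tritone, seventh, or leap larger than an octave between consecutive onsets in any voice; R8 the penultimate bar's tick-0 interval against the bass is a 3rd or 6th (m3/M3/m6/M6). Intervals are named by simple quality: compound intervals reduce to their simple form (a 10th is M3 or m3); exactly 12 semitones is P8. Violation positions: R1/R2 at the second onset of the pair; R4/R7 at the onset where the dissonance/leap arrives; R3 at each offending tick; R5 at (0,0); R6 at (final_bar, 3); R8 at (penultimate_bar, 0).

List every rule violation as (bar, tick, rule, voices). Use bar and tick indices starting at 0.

bar 0: v0=G3 v1=G4 downbeat P8
bar 1: v0=B3 v1=G4 downbeat m6
bar 2: v0=A3 v1=F4 downbeat m6
bar 3: v0=F3 v1=D4 downbeat M6
bar 4: v0=A3 v1=E4 downbeat P5
bar 5: v0=B3 v1=F5 downbeat TT
bar 6: v0=F3 v1=D4 downbeat M6
bar 7: v0=G3 v1=G4 downbeat P8
  -> R2 @ bar 4 tick 0 v(0, 1): F3/D4 M6 -> A3/E4 P5 similar
  -> R4 @ bar 5 tick 0 v(0, 1): B3/F5 TT untreated
  -> R7 @ bar 5 tick 0 v(1,): E4->F5 leap 13st
  -> R7 @ bar 6 tick 0 v(0,): B3->F3 leap 6st
  -> R7 @ bar 6 tick 0 v(1,): F5->D4 leap 15st
  -> R2 @ bar 7 tick 0 v(0, 1): F3/D4 M6 -> G3/G4 P8 similar

(4, 0, R2, (0, 1))
(5, 0, R4, (0, 1))
(5, 0, R7, (1,))
(6, 0, R7, (0,))
(6, 0, R7, (1,))
(7, 0, R2, (0, 1))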